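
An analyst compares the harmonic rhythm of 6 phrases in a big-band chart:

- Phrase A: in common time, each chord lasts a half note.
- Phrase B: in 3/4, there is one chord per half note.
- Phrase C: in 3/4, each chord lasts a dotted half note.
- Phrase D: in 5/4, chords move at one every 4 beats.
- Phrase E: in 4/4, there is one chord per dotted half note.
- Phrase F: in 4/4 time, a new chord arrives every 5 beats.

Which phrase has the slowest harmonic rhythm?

A: 4 beats/bar ÷ 2 beats/chord = 2 chords/bar.
B: 3 beats/bar ÷ 2 beats/chord = 1.5 chords/bar.
C: 3 beats/bar ÷ 3 beats/chord = 1 chord/bar.
D: 5 beats/bar ÷ 4 beats/chord = 1.25 chords/bar.
E: 4 beats/bar ÷ 3 beats/chord = 4/3 chords/bar.
F: 4 beats/bar ÷ 5 beats/chord = 0.8 chords/bar.
Slowest is F at 0.8 chords/bar.

Phrase F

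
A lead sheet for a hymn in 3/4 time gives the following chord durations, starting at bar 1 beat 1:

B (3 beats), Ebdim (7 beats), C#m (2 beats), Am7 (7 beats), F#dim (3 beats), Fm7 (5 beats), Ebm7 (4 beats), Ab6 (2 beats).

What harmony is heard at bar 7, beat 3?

F#dim

Beat 3 of bar 7 is beat (7−1)×3 + 3 = 21 overall.
Running totals: B ends at 3, Ebdim ends at 10, C#m ends at 12, Am7 ends at 19, F#dim ends at 22.
Beat 21 falls within F#dim.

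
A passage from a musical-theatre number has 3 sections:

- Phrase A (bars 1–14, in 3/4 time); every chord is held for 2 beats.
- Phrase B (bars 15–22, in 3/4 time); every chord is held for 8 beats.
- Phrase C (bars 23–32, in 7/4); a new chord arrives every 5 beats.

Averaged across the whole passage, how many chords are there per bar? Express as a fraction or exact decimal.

19/16 chords per bar

A: 14 × 3 = 42 beats ÷ 2 = 21 chords.
B: 8 × 3 = 24 beats ÷ 8 = 3 chords.
C: 10 × 7 = 70 beats ÷ 5 = 14 chords.
Overall: 38 chords over 32 bars → 38/32 = 19/16 chords per bar.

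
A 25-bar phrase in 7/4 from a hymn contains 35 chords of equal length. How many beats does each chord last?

25 bars × 7 beats/bar = 175 beats total.
175 beats ÷ 35 chords = 5 beats per chord.

5 beats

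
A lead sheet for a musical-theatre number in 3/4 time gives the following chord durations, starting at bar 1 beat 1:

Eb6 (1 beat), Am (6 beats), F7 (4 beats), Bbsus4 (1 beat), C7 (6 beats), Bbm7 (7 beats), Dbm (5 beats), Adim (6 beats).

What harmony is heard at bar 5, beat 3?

C7

Beat 3 of bar 5 is beat (5−1)×3 + 3 = 15 overall.
Running totals: Eb6 ends at 1, Am ends at 7, F7 ends at 11, Bbsus4 ends at 12, C7 ends at 18.
Beat 15 falls within C7.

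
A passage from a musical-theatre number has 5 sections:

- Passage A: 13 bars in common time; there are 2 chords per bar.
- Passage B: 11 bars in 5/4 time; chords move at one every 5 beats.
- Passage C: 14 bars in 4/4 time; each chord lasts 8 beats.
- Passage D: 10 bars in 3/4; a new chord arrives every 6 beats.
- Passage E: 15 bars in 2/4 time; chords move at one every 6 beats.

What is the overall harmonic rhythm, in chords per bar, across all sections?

6/7 chords per bar

A: 13 × 4 = 52 beats ÷ 2 = 26 chords.
B: 11 × 5 = 55 beats ÷ 5 = 11 chords.
C: 14 × 4 = 56 beats ÷ 8 = 7 chords.
D: 10 × 3 = 30 beats ÷ 6 = 5 chords.
E: 15 × 2 = 30 beats ÷ 6 = 5 chords.
Overall: 54 chords over 63 bars → 54/63 = 6/7 chords per bar.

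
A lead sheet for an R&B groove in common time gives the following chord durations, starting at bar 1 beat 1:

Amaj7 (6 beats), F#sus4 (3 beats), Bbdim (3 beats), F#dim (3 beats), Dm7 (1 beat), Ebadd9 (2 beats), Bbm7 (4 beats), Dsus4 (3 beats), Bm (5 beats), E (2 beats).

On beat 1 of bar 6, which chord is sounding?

Bbm7

Beat 1 of bar 6 is beat (6−1)×4 + 1 = 21 overall.
Running totals: Amaj7 ends at 6, F#sus4 ends at 9, Bbdim ends at 12, F#dim ends at 15, Dm7 ends at 16, Ebadd9 ends at 18, Bbm7 ends at 22.
Beat 21 falls within Bbm7.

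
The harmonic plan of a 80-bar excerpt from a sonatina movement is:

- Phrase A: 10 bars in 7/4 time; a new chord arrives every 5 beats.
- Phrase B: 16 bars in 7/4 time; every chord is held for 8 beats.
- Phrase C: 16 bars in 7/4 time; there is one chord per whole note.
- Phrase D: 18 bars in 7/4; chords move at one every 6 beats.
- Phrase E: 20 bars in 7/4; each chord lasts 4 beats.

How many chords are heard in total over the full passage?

A has 70 beats and chords last 5 each, so 14 chords.
B has 112 beats and chords last 8 each, so 14 chords.
C has 112 beats and chords last 4 each, so 28 chords.
D has 126 beats and chords last 6 each, so 21 chords.
E has 140 beats and chords last 4 each, so 35 chords.
Total: 14 + 14 + 28 + 21 + 35 = 112.

112 chords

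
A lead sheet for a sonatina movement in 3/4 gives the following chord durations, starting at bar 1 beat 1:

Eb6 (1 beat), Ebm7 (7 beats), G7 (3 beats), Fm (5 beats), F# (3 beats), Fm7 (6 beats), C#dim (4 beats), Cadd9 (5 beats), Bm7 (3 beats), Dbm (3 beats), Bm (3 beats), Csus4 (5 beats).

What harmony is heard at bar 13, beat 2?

Beat 2 of bar 13 is beat (13−1)×3 + 2 = 38 overall.
Running totals: Eb6 ends at 1, Ebm7 ends at 8, G7 ends at 11, Fm ends at 16, F# ends at 19, Fm7 ends at 25, C#dim ends at 29, Cadd9 ends at 34, Bm7 ends at 37, Dbm ends at 40.
Beat 38 falls within Dbm.

Dbm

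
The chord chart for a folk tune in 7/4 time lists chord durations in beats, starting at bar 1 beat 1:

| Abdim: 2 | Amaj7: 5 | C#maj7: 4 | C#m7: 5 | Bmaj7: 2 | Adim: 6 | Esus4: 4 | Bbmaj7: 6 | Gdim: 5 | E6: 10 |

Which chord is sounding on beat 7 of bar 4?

Beat 7 of bar 4 is beat (4−1)×7 + 7 = 28 overall.
Running totals: Abdim ends at 2, Amaj7 ends at 7, C#maj7 ends at 11, C#m7 ends at 16, Bmaj7 ends at 18, Adim ends at 24, Esus4 ends at 28.
Beat 28 falls within Esus4.

Esus4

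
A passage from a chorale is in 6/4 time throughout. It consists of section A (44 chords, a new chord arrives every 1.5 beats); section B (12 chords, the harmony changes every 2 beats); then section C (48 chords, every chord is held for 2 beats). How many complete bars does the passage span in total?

A: 44 × 1.5 = 66 beats = 11 bars.
B: 12 × 2 = 24 beats = 4 bars.
C: 48 × 2 = 96 beats = 16 bars.
Total: 11 + 4 + 16 = 31 bars.

31 bars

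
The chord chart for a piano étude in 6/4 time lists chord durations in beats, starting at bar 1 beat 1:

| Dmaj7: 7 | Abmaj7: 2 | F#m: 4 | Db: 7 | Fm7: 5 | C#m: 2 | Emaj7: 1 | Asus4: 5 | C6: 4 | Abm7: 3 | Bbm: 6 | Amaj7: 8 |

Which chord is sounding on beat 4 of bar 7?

Beat 4 of bar 7 is beat (7−1)×6 + 4 = 40 overall.
Running totals: Dmaj7 ends at 7, Abmaj7 ends at 9, F#m ends at 13, Db ends at 20, Fm7 ends at 25, C#m ends at 27, Emaj7 ends at 28, Asus4 ends at 33, C6 ends at 37, Abm7 ends at 40.
Beat 40 falls within Abm7.

Abm7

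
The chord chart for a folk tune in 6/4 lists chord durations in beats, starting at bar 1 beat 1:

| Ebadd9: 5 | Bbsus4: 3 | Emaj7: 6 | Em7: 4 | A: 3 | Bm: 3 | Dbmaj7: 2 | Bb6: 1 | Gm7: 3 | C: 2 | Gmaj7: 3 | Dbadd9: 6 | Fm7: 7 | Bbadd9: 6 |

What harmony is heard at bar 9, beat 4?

Beat 4 of bar 9 is beat (9−1)×6 + 4 = 52 overall.
Running totals: Ebadd9 ends at 5, Bbsus4 ends at 8, Emaj7 ends at 14, Em7 ends at 18, A ends at 21, Bm ends at 24, Dbmaj7 ends at 26, Bb6 ends at 27, Gm7 ends at 30, C ends at 32, Gmaj7 ends at 35, Dbadd9 ends at 41, Fm7 ends at 48, Bbadd9 ends at 54.
Beat 52 falls within Bbadd9.

Bbadd9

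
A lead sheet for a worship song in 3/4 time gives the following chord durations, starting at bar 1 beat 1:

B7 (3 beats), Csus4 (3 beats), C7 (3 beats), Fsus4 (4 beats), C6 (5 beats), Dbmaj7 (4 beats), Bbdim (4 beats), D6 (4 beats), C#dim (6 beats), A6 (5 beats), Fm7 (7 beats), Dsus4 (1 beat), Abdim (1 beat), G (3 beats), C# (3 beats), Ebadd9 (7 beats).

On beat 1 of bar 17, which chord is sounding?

Dsus4

Beat 1 of bar 17 is beat (17−1)×3 + 1 = 49 overall.
Running totals: B7 ends at 3, Csus4 ends at 6, C7 ends at 9, Fsus4 ends at 13, C6 ends at 18, Dbmaj7 ends at 22, Bbdim ends at 26, D6 ends at 30, C#dim ends at 36, A6 ends at 41, Fm7 ends at 48, Dsus4 ends at 49.
Beat 49 falls within Dsus4.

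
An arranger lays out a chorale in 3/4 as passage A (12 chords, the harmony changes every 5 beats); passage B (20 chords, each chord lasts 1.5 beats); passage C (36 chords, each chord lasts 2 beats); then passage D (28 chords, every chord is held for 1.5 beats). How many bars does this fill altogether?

A: 12 × 5 = 60 beats = 20 bars.
B: 20 × 1.5 = 30 beats = 10 bars.
C: 36 × 2 = 72 beats = 24 bars.
D: 28 × 1.5 = 42 beats = 14 bars.
Total: 20 + 10 + 24 + 14 = 68 bars.

68 bars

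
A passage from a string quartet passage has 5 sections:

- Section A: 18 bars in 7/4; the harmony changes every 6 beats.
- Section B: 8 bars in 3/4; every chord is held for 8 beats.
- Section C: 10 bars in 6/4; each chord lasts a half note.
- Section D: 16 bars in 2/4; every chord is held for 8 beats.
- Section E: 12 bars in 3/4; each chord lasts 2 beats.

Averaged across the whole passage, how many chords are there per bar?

19/16 chords per bar

A: 18 × 7 = 126 beats ÷ 6 = 21 chords.
B: 8 × 3 = 24 beats ÷ 8 = 3 chords.
C: 10 × 6 = 60 beats ÷ 2 = 30 chords.
D: 16 × 2 = 32 beats ÷ 8 = 4 chords.
E: 12 × 3 = 36 beats ÷ 2 = 18 chords.
Overall: 76 chords over 64 bars → 76/64 = 19/16 chords per bar.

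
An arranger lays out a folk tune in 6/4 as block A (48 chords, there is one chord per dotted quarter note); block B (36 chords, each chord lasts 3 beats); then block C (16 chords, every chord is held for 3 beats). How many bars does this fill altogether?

38 bars

A: 48 × 1.5 = 72 beats = 12 bars.
B: 36 × 3 = 108 beats = 18 bars.
C: 16 × 3 = 48 beats = 8 bars.
Total: 12 + 18 + 8 = 38 bars.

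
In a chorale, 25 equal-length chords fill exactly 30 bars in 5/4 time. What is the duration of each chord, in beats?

30 bars × 5 beats/bar = 150 beats total.
150 beats ÷ 25 chords = 6 beats per chord.

6 beats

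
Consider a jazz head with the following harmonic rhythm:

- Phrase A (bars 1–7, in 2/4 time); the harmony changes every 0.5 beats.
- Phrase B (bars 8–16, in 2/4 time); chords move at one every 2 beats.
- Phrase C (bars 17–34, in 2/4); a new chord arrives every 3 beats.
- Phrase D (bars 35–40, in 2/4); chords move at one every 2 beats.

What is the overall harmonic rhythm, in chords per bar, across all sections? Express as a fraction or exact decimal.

A: 7 × 2 = 14 beats ÷ 0.5 = 28 chords.
B: 9 × 2 = 18 beats ÷ 2 = 9 chords.
C: 18 × 2 = 36 beats ÷ 3 = 12 chords.
D: 6 × 2 = 12 beats ÷ 2 = 6 chords.
Overall: 55 chords over 40 bars → 55/40 = 1.375 chords per bar.

1.375 chords per bar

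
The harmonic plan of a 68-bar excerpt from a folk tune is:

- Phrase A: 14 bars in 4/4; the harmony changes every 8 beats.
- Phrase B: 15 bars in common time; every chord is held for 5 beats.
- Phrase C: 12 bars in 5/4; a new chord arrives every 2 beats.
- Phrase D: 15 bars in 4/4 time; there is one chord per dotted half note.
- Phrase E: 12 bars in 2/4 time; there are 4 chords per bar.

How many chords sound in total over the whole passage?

A has 56 beats and chords last 8 each, so 7 chords.
B has 60 beats and chords last 5 each, so 12 chords.
C has 60 beats and chords last 2 each, so 30 chords.
D has 60 beats and chords last 3 each, so 20 chords.
E has 24 beats and chords last 0.5 each, so 48 chords.
Total: 7 + 12 + 30 + 20 + 48 = 117.

117 chords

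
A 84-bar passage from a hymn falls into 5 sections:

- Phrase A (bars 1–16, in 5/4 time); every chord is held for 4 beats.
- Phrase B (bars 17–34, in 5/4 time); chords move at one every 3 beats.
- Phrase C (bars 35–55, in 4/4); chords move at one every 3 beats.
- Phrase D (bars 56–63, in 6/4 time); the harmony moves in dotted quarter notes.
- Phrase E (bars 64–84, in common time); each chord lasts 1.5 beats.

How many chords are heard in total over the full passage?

A has 80 beats and chords last 4 each, so 20 chords.
B has 90 beats and chords last 3 each, so 30 chords.
C has 84 beats and chords last 3 each, so 28 chords.
D has 48 beats and chords last 1.5 each, so 32 chords.
E has 84 beats and chords last 1.5 each, so 56 chords.
Total: 20 + 30 + 28 + 32 + 56 = 166.

166 chords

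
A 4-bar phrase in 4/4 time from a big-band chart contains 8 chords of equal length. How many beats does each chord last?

4 bars × 4 beats/bar = 16 beats total.
16 beats ÷ 8 chords = 2 beats per chord.
(That is a half note.)

2 beats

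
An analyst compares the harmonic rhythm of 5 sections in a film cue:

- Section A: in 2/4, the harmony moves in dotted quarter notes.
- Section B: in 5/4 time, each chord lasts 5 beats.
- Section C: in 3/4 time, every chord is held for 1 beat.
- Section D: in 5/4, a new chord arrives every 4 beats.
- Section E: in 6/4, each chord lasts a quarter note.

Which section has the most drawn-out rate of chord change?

A: 2/1.5 = 4/3 chords/bar.
B: 5/5 = 1 chord/bar.
C: 3/1 = 3 chords/bar.
D: 5/4 = 1.25 chords/bar.
E: 6/1 = 6 chords/bar.
Slowest is B at 1 chords/bar.

Section B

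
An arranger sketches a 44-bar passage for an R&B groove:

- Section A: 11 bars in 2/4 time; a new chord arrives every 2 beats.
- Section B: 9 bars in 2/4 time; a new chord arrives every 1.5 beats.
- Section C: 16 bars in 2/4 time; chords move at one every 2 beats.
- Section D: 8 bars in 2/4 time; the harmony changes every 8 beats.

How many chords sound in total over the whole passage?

A: 11 bars × 2 beats = 22 beats; 2 beats/chord → 11 chords.
B: 9 bars × 2 beats = 18 beats; 1.5 beats/chord → 12 chords.
C: 16 bars × 2 beats = 32 beats; 2 beats/chord → 16 chords.
D: 8 bars × 2 beats = 16 beats; 8 beats/chord → 2 chords.
Total: 11 + 12 + 16 + 2 = 41.

41 chords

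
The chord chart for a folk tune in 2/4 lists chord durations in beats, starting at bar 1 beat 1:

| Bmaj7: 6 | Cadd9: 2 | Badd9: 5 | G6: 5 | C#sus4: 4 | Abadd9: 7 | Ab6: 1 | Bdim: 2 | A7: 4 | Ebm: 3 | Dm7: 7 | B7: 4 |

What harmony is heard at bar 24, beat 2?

B7

Beat 2 of bar 24 is beat (24−1)×2 + 2 = 48 overall.
Running totals: Bmaj7 ends at 6, Cadd9 ends at 8, Badd9 ends at 13, G6 ends at 18, C#sus4 ends at 22, Abadd9 ends at 29, Ab6 ends at 30, Bdim ends at 32, A7 ends at 36, Ebm ends at 39, Dm7 ends at 46, B7 ends at 50.
Beat 48 falls within B7.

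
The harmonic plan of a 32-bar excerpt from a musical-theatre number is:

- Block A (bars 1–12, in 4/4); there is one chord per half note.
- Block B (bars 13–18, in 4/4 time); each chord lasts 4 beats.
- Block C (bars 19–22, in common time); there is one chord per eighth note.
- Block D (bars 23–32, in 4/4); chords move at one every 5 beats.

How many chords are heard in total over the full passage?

A has 48 beats and chords last 2 each, so 24 chords.
B has 24 beats and chords last 4 each, so 6 chords.
C has 16 beats and chords last 0.5 each, so 32 chords.
D has 40 beats and chords last 5 each, so 8 chords.
Total: 24 + 6 + 32 + 8 = 70.

70 chords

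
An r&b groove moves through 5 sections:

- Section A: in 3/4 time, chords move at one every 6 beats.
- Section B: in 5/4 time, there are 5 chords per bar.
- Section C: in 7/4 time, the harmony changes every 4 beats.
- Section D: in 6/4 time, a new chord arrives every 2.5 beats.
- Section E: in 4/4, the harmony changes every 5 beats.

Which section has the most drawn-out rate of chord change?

A: each chord is 6 beats in 3/4, so 0.5 per bar.
B: each chord is 1 beat in 5/4, so 5 per bar.
C: each chord is 4 beats in 7/4, so 1.75 per bar.
D: each chord is 2.5 beats in 6/4, so 2.4 per bar.
E: each chord is 5 beats in 4/4, so 0.8 per bar.
Slowest is A at 0.5 chords/bar.

Section A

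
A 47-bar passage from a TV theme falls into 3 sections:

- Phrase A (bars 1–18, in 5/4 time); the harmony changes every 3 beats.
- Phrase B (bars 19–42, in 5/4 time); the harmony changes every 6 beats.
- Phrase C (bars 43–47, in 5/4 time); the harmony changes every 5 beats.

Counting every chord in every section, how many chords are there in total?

55 chords

A has 90 beats and chords last 3 each, so 30 chords.
B has 120 beats and chords last 6 each, so 20 chords.
C has 25 beats and chords last 5 each, so 5 chords.
Total: 30 + 20 + 5 = 55.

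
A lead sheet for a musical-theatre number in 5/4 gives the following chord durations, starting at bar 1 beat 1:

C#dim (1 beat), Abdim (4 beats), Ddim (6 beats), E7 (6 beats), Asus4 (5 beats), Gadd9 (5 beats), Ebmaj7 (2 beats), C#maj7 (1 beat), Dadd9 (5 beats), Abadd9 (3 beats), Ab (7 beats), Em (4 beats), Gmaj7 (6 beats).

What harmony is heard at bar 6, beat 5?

Beat 5 of bar 6 is beat (6−1)×5 + 5 = 30 overall.
Running totals: C#dim ends at 1, Abdim ends at 5, Ddim ends at 11, E7 ends at 17, Asus4 ends at 22, Gadd9 ends at 27, Ebmaj7 ends at 29, C#maj7 ends at 30.
Beat 30 falls within C#maj7.

C#maj7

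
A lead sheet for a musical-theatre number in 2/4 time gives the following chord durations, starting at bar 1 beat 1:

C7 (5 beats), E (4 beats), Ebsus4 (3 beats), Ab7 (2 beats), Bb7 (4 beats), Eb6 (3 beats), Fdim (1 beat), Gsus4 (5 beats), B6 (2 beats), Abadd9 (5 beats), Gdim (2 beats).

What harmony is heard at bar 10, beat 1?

Beat 1 of bar 10 is beat (10−1)×2 + 1 = 19 overall.
Running totals: C7 ends at 5, E ends at 9, Ebsus4 ends at 12, Ab7 ends at 14, Bb7 ends at 18, Eb6 ends at 21.
Beat 19 falls within Eb6.

Eb6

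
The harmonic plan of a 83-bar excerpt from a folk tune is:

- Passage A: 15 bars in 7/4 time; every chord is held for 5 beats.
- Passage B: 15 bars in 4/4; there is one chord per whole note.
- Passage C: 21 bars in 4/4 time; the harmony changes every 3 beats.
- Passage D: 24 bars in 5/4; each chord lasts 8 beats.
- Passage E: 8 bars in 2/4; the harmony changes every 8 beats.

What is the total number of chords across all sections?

A has 105 beats and chords last 5 each, so 21 chords.
B has 60 beats and chords last 4 each, so 15 chords.
C has 84 beats and chords last 3 each, so 28 chords.
D has 120 beats and chords last 8 each, so 15 chords.
E has 16 beats and chords last 8 each, so 2 chords.
Total: 21 + 15 + 28 + 15 + 2 = 81.

81 chords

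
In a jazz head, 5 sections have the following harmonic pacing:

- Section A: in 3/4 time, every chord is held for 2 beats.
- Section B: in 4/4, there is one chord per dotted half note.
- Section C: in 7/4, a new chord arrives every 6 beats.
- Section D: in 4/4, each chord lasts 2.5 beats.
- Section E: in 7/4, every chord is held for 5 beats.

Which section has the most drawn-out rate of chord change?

Section C

A: each chord is 2 beats in 3/4, so 1.5 per bar.
B: each chord is 3 beats in 4/4, so 4/3 per bar.
C: each chord is 6 beats in 7/4, so 7/6 per bar.
D: each chord is 2.5 beats in 4/4, so 1.6 per bar.
E: each chord is 5 beats in 7/4, so 1.4 per bar.
Slowest is C at 7/6 chords/bar.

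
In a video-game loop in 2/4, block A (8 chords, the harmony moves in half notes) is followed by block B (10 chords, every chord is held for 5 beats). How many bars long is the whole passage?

33 bars

A: 8 × 2 = 16 beats = 8 bars.
B: 10 × 5 = 50 beats = 25 bars.
Total: 8 + 25 = 33 bars.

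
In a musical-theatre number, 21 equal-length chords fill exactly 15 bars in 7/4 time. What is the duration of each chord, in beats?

5 beats

15 bars × 7 beats/bar = 105 beats total.
105 beats ÷ 21 chords = 5 beats per chord.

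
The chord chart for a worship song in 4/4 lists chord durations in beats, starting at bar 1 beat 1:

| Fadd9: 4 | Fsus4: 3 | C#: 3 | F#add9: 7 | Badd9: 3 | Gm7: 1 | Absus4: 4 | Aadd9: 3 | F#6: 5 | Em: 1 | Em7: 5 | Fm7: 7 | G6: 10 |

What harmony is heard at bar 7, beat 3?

Beat 3 of bar 7 is beat (7−1)×4 + 3 = 27 overall.
Running totals: Fadd9 ends at 4, Fsus4 ends at 7, C# ends at 10, F#add9 ends at 17, Badd9 ends at 20, Gm7 ends at 21, Absus4 ends at 25, Aadd9 ends at 28.
Beat 27 falls within Aadd9.

Aadd9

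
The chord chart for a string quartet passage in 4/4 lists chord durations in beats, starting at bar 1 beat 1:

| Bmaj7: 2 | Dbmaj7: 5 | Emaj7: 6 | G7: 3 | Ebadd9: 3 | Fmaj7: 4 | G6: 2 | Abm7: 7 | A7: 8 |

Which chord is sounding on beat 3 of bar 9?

A7

Beat 3 of bar 9 is beat (9−1)×4 + 3 = 35 overall.
Running totals: Bmaj7 ends at 2, Dbmaj7 ends at 7, Emaj7 ends at 13, G7 ends at 16, Ebadd9 ends at 19, Fmaj7 ends at 23, G6 ends at 25, Abm7 ends at 32, A7 ends at 40.
Beat 35 falls within A7.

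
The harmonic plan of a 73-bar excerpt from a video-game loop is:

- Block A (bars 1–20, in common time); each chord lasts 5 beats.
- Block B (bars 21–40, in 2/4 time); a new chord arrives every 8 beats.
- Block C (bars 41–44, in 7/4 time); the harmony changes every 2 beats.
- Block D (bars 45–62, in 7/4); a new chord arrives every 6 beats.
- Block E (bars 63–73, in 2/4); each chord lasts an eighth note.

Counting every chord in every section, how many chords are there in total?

100 chords

A: 20·4 = 80 beats, 80/5 = 16 chords.
B: 20·2 = 40 beats, 40/8 = 5 chords.
C: 4·7 = 28 beats, 28/2 = 14 chords.
D: 18·7 = 126 beats, 126/6 = 21 chords.
E: 11·2 = 22 beats, 22/0.5 = 44 chords.
Total: 16 + 5 + 14 + 21 + 44 = 100.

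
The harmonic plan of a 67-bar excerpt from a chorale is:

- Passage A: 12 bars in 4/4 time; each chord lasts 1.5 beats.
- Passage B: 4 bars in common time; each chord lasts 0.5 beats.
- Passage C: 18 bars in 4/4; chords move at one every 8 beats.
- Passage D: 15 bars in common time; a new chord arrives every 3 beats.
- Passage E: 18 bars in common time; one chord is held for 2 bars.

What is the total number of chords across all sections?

A has 48 beats and chords last 1.5 each, so 32 chords.
B has 16 beats and chords last 0.5 each, so 32 chords.
C has 72 beats and chords last 8 each, so 9 chords.
D has 60 beats and chords last 3 each, so 20 chords.
E has 72 beats and chords last 8 each, so 9 chords.
Total: 32 + 32 + 9 + 20 + 9 = 102.

102 chords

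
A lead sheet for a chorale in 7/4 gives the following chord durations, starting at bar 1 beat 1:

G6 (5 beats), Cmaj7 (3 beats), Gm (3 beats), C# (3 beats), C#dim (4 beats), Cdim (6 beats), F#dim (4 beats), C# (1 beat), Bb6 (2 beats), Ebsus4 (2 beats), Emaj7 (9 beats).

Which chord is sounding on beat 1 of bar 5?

C#

Beat 1 of bar 5 is beat (5−1)×7 + 1 = 29 overall.
Running totals: G6 ends at 5, Cmaj7 ends at 8, Gm ends at 11, C# ends at 14, C#dim ends at 18, Cdim ends at 24, F#dim ends at 28, C# ends at 29.
Beat 29 falls within C#.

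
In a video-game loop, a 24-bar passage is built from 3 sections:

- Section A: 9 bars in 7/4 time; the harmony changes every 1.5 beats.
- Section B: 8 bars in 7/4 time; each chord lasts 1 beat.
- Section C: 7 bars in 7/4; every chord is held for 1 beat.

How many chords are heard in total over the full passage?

A: 9·7 = 63 beats, 63/1.5 = 42 chords.
B: 8·7 = 56 beats, 56/1 = 56 chords.
C: 7·7 = 49 beats, 49/1 = 49 chords.
Total: 42 + 56 + 49 = 147.

147 chords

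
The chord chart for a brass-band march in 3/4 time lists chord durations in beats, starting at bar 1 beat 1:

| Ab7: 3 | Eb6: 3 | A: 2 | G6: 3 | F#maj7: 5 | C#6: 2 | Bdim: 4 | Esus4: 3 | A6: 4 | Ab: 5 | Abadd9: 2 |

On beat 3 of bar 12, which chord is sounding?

Abadd9

Beat 3 of bar 12 is beat (12−1)×3 + 3 = 36 overall.
Running totals: Ab7 ends at 3, Eb6 ends at 6, A ends at 8, G6 ends at 11, F#maj7 ends at 16, C#6 ends at 18, Bdim ends at 22, Esus4 ends at 25, A6 ends at 29, Ab ends at 34, Abadd9 ends at 36.
Beat 36 falls within Abadd9.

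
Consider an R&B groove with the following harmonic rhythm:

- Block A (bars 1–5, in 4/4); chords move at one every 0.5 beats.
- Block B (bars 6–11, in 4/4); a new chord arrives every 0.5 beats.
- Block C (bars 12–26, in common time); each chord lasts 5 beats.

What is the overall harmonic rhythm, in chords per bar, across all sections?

A: 5 × 4 = 20 beats ÷ 0.5 = 40 chords.
B: 6 × 4 = 24 beats ÷ 0.5 = 48 chords.
C: 15 × 4 = 60 beats ÷ 5 = 12 chords.
Overall: 100 chords over 26 bars → 100/26 = 50/13 chords per bar.

50/13 chords per bar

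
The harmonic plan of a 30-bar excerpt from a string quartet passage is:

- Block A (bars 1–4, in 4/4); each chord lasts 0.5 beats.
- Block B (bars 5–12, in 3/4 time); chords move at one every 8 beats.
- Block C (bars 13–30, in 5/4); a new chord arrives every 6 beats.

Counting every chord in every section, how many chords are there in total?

50 chords

A has 16 beats and chords last 0.5 each, so 32 chords.
B has 24 beats and chords last 8 each, so 3 chords.
C has 90 beats and chords last 6 each, so 15 chords.
Total: 32 + 3 + 15 = 50.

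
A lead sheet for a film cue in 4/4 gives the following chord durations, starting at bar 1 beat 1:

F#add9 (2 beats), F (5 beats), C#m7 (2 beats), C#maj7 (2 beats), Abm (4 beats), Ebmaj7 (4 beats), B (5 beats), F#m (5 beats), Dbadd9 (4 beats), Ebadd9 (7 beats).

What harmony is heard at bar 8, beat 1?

F#m

Beat 1 of bar 8 is beat (8−1)×4 + 1 = 29 overall.
Running totals: F#add9 ends at 2, F ends at 7, C#m7 ends at 9, C#maj7 ends at 11, Abm ends at 15, Ebmaj7 ends at 19, B ends at 24, F#m ends at 29.
Beat 29 falls within F#m.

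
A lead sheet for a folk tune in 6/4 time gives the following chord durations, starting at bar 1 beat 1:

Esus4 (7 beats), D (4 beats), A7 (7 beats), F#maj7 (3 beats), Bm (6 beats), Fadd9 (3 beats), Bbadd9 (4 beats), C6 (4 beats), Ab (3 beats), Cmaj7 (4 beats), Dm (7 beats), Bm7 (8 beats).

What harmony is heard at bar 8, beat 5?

Dm

Beat 5 of bar 8 is beat (8−1)×6 + 5 = 47 overall.
Running totals: Esus4 ends at 7, D ends at 11, A7 ends at 18, F#maj7 ends at 21, Bm ends at 27, Fadd9 ends at 30, Bbadd9 ends at 34, C6 ends at 38, Ab ends at 41, Cmaj7 ends at 45, Dm ends at 52.
Beat 47 falls within Dm.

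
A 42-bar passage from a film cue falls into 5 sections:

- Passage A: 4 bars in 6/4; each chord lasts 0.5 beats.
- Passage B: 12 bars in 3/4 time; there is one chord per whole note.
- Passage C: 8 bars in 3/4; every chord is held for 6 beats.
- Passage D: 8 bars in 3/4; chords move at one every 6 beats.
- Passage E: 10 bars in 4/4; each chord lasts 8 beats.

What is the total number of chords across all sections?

70 chords

A has 24 beats and chords last 0.5 each, so 48 chords.
B has 36 beats and chords last 4 each, so 9 chords.
C has 24 beats and chords last 6 each, so 4 chords.
D has 24 beats and chords last 6 each, so 4 chords.
E has 40 beats and chords last 8 each, so 5 chords.
Total: 48 + 9 + 4 + 4 + 5 = 70.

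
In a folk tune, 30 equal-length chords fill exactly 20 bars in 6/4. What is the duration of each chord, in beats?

4 beats

20 bars × 6 beats/bar = 120 beats total.
120 beats ÷ 30 chords = 4 beats per chord.
(That is a whole note.)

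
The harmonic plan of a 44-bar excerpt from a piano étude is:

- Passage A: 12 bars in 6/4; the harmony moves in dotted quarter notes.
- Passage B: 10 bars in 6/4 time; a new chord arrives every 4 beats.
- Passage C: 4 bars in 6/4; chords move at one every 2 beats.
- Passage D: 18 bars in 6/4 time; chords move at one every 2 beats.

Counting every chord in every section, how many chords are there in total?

A: 12 bars × 6 beats = 72 beats; 1.5 beats/chord → 48 chords.
B: 10 bars × 6 beats = 60 beats; 4 beats/chord → 15 chords.
C: 4 bars × 6 beats = 24 beats; 2 beats/chord → 12 chords.
D: 18 bars × 6 beats = 108 beats; 2 beats/chord → 54 chords.
Total: 48 + 15 + 12 + 54 = 129.

129 chords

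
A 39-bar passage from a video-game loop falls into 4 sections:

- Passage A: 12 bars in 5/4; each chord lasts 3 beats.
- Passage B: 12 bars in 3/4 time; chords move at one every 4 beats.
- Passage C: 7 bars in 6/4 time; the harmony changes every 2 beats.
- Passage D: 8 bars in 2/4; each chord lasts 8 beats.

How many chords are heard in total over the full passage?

52 chords

A: 12 bars × 5 beats = 60 beats; 3 beats/chord → 20 chords.
B: 12 bars × 3 beats = 36 beats; 4 beats/chord → 9 chords.
C: 7 bars × 6 beats = 42 beats; 2 beats/chord → 21 chords.
D: 8 bars × 2 beats = 16 beats; 8 beats/chord → 2 chords.
Total: 20 + 9 + 21 + 2 = 52.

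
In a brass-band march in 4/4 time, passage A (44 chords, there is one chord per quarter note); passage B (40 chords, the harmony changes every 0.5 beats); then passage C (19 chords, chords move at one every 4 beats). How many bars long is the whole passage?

35 bars

A: 44 × 1 = 44 beats = 11 bars.
B: 40 × 0.5 = 20 beats = 5 bars.
C: 19 × 4 = 76 beats = 19 bars.
Total: 11 + 5 + 19 = 35 bars.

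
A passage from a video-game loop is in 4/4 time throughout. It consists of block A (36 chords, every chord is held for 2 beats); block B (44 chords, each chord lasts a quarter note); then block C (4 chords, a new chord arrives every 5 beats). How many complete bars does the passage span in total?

A: 36 × 2 = 72 beats = 18 bars.
B: 44 × 1 = 44 beats = 11 bars.
C: 4 × 5 = 20 beats = 5 bars.
Total: 18 + 11 + 5 = 34 bars.

34 bars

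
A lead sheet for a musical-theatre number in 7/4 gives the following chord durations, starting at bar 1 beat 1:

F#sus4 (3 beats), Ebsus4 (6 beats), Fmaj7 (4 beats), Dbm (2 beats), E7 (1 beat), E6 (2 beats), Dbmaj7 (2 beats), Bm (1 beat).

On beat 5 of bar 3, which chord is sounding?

Beat 5 of bar 3 is beat (3−1)×7 + 5 = 19 overall.
Running totals: F#sus4 ends at 3, Ebsus4 ends at 9, Fmaj7 ends at 13, Dbm ends at 15, E7 ends at 16, E6 ends at 18, Dbmaj7 ends at 20.
Beat 19 falls within Dbmaj7.

Dbmaj7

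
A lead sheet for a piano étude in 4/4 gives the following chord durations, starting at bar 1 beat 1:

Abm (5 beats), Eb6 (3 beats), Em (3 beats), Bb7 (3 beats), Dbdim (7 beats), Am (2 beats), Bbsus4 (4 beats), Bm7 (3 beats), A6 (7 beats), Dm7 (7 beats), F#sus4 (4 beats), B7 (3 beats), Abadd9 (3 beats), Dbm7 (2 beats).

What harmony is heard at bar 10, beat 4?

Dm7

Beat 4 of bar 10 is beat (10−1)×4 + 4 = 40 overall.
Running totals: Abm ends at 5, Eb6 ends at 8, Em ends at 11, Bb7 ends at 14, Dbdim ends at 21, Am ends at 23, Bbsus4 ends at 27, Bm7 ends at 30, A6 ends at 37, Dm7 ends at 44.
Beat 40 falls within Dm7.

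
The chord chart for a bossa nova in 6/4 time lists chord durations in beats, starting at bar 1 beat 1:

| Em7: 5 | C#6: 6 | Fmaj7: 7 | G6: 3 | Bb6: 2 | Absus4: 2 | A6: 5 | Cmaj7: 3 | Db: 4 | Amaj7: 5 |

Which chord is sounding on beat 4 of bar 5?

Beat 4 of bar 5 is beat (5−1)×6 + 4 = 28 overall.
Running totals: Em7 ends at 5, C#6 ends at 11, Fmaj7 ends at 18, G6 ends at 21, Bb6 ends at 23, Absus4 ends at 25, A6 ends at 30.
Beat 28 falls within A6.

A6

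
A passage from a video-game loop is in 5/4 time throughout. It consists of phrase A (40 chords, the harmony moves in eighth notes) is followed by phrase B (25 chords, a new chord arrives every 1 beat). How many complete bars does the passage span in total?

A: 40 × 0.5 = 20 beats = 4 bars.
B: 25 × 1 = 25 beats = 5 bars.
Total: 4 + 5 = 9 bars.

9 bars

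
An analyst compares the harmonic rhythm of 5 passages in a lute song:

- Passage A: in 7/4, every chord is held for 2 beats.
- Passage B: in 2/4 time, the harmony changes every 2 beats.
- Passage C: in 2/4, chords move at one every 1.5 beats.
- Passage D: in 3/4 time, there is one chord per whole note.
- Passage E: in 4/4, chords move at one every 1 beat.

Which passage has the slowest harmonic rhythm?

A: 7 beats/bar ÷ 2 beats/chord = 3.5 chords/bar.
B: 2 beats/bar ÷ 2 beats/chord = 1 chord/bar.
C: 2 beats/bar ÷ 1.5 beats/chord = 4/3 chords/bar.
D: 3 beats/bar ÷ 4 beats/chord = 0.75 chords/bar.
E: 4 beats/bar ÷ 1 beat/chord = 4 chords/bar.
Slowest is D at 0.75 chords/bar.

Passage D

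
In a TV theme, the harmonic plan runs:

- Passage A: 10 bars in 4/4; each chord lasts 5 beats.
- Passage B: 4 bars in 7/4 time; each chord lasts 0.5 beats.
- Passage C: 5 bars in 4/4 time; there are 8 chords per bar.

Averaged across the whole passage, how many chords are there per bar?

A: 10 bars of 4 beats is 40 beats; at 5 beats each that's 8 chords.
B: 4 bars of 7 beats is 28 beats; at 0.5 beats each that's 56 chords.
C: 5 bars of 4 beats is 20 beats; at 0.5 beats each that's 40 chords.
Overall: 104 chords over 19 bars → 104/19 = 104/19 chords per bar.

104/19 chords per bar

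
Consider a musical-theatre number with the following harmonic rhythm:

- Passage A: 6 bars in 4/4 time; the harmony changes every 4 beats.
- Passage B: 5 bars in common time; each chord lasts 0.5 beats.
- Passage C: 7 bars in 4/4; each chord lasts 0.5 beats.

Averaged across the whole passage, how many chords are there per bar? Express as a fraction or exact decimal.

A: 6 bars of 4 beats is 24 beats; at 4 beats each that's 6 chords.
B: 5 bars of 4 beats is 20 beats; at 0.5 beats each that's 40 chords.
C: 7 bars of 4 beats is 28 beats; at 0.5 beats each that's 56 chords.
Overall: 102 chords over 18 bars → 102/18 = 17/3 chords per bar.

17/3 chords per bar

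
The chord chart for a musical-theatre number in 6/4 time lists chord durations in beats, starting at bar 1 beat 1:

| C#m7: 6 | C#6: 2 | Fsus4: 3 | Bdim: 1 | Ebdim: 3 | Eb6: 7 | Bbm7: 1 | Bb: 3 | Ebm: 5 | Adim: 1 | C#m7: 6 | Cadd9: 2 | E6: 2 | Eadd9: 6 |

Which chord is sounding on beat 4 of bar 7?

Cadd9

Beat 4 of bar 7 is beat (7−1)×6 + 4 = 40 overall.
Running totals: C#m7 ends at 6, C#6 ends at 8, Fsus4 ends at 11, Bdim ends at 12, Ebdim ends at 15, Eb6 ends at 22, Bbm7 ends at 23, Bb ends at 26, Ebm ends at 31, Adim ends at 32, C#m7 ends at 38, Cadd9 ends at 40.
Beat 40 falls within Cadd9.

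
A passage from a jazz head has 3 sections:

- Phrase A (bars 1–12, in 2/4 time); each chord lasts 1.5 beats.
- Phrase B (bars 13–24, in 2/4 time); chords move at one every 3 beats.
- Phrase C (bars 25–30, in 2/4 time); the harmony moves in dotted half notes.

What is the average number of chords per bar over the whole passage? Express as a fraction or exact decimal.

A: 12 bars of 2 beats is 24 beats; at 1.5 beats each that's 16 chords.
B: 12 bars of 2 beats is 24 beats; at 3 beats each that's 8 chords.
C: 6 bars of 2 beats is 12 beats; at 3 beats each that's 4 chords.
Overall: 28 chords over 30 bars → 28/30 = 14/15 chords per bar.

14/15 chords per bar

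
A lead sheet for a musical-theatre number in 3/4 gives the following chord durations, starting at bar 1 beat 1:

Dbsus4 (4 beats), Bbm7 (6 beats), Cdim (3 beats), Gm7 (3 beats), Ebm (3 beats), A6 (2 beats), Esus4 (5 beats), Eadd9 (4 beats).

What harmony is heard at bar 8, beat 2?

Beat 2 of bar 8 is beat (8−1)×3 + 2 = 23 overall.
Running totals: Dbsus4 ends at 4, Bbm7 ends at 10, Cdim ends at 13, Gm7 ends at 16, Ebm ends at 19, A6 ends at 21, Esus4 ends at 26.
Beat 23 falls within Esus4.

Esus4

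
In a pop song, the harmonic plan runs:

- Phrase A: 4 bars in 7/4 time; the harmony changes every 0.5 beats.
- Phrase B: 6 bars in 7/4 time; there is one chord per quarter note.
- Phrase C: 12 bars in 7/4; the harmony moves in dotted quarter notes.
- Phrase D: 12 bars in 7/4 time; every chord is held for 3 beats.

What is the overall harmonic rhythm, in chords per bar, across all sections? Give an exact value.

A: 4 bars of 7 beats is 28 beats; at 0.5 beats each that's 56 chords.
B: 6 bars of 7 beats is 42 beats; at 1 beat each that's 42 chords.
C: 12 bars of 7 beats is 84 beats; at 1.5 beats each that's 56 chords.
D: 12 bars of 7 beats is 84 beats; at 3 beats each that's 28 chords.
Overall: 182 chords over 34 bars → 182/34 = 91/17 chords per bar.

91/17 chords per bar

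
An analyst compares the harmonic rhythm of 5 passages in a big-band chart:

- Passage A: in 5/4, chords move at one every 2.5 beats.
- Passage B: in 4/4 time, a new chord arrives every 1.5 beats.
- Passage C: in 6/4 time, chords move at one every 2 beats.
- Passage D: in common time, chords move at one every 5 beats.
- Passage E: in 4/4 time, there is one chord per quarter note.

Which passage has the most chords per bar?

Passage E

A: each chord is 2.5 beats in 5/4, so 2 per bar.
B: each chord is 1.5 beats in 4/4, so 8/3 per bar.
C: each chord is 2 beats in 6/4, so 3 per bar.
D: each chord is 5 beats in 4/4, so 0.8 per bar.
E: each chord is 1 beat in 4/4, so 4 per bar.
Fastest is E at 4 chords/bar.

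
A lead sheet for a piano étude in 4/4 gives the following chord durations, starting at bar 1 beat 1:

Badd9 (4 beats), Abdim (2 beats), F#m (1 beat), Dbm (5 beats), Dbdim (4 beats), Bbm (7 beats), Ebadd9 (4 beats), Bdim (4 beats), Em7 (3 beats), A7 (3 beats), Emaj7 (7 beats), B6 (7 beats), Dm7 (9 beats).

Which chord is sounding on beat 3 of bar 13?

Beat 3 of bar 13 is beat (13−1)×4 + 3 = 51 overall.
Running totals: Badd9 ends at 4, Abdim ends at 6, F#m ends at 7, Dbm ends at 12, Dbdim ends at 16, Bbm ends at 23, Ebadd9 ends at 27, Bdim ends at 31, Em7 ends at 34, A7 ends at 37, Emaj7 ends at 44, B6 ends at 51.
Beat 51 falls within B6.

B6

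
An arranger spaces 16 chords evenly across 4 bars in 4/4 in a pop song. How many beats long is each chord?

1 beat

4 bars × 4 beats/bar = 16 beats total.
16 beats ÷ 16 chords = 1 beats per chord.
(That is a quarter note.)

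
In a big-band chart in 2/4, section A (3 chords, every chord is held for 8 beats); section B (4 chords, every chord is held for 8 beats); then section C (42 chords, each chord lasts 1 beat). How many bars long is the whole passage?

49 bars

A: 3 × 8 = 24 beats = 12 bars.
B: 4 × 8 = 32 beats = 16 bars.
C: 42 × 1 = 42 beats = 21 bars.
Total: 12 + 16 + 21 = 49 bars.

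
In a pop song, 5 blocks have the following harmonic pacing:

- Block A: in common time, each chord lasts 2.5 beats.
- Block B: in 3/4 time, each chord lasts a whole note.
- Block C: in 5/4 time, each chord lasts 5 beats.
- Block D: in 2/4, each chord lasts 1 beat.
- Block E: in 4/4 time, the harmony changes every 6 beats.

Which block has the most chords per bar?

A: 4/2.5 = 1.6 chords/bar.
B: 3/4 = 0.75 chords/bar.
C: 5/5 = 1 chord/bar.
D: 2/1 = 2 chords/bar.
E: 4/6 = 2/3 chords/bar.
Fastest is D at 2 chords/bar.

Block D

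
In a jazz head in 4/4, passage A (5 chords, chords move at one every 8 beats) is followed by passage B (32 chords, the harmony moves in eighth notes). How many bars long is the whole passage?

A: 5 × 8 = 40 beats = 10 bars.
B: 32 × 0.5 = 16 beats = 4 bars.
Total: 10 + 4 = 14 bars.

14 bars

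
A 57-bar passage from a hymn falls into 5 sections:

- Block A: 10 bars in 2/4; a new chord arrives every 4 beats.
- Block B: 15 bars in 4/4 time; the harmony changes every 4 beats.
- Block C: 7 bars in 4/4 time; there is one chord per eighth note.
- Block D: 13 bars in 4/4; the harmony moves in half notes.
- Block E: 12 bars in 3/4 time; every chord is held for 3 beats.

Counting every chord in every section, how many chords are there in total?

A: 10 bars × 2 beats = 20 beats; 4 beats/chord → 5 chords.
B: 15 bars × 4 beats = 60 beats; 4 beats/chord → 15 chords.
C: 7 bars × 4 beats = 28 beats; 0.5 beats/chord → 56 chords.
D: 13 bars × 4 beats = 52 beats; 2 beats/chord → 26 chords.
E: 12 bars × 3 beats = 36 beats; 3 beats/chord → 12 chords.
Total: 5 + 15 + 56 + 26 + 12 = 114.

114 chords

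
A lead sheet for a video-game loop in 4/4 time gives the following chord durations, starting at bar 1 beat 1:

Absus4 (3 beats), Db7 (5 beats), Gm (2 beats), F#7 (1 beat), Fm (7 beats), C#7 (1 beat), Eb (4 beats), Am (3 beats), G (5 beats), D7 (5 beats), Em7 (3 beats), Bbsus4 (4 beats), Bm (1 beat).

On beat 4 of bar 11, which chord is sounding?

Bm

Beat 4 of bar 11 is beat (11−1)×4 + 4 = 44 overall.
Running totals: Absus4 ends at 3, Db7 ends at 8, Gm ends at 10, F#7 ends at 11, Fm ends at 18, C#7 ends at 19, Eb ends at 23, Am ends at 26, G ends at 31, D7 ends at 36, Em7 ends at 39, Bbsus4 ends at 43, Bm ends at 44.
Beat 44 falls within Bm.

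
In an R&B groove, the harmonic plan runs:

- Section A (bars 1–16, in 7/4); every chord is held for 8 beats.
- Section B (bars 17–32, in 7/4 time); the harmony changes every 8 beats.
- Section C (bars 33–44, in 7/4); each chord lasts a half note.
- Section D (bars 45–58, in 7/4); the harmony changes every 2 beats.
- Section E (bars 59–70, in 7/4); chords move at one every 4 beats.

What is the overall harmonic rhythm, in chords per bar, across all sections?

2 chords per bar

A: 16 bars of 7 beats is 112 beats; at 8 beats each that's 14 chords.
B: 16 bars of 7 beats is 112 beats; at 8 beats each that's 14 chords.
C: 12 bars of 7 beats is 84 beats; at 2 beats each that's 42 chords.
D: 14 bars of 7 beats is 98 beats; at 2 beats each that's 49 chords.
E: 12 bars of 7 beats is 84 beats; at 4 beats each that's 21 chords.
Overall: 140 chords over 70 bars → 140/70 = 2 chords per bar.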